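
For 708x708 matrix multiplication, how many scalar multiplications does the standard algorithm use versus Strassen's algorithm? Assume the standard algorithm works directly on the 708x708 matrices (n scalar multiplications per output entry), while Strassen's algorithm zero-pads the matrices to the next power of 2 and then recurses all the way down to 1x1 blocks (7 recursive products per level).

Matrix multiplication for 708x708 matrices:

Strassen's algorithm requires power-of-2 dimensions. Pad 708x708 to 1024x1024 (next power of 2).

Standard algorithm: 708^3 = 354894912 multiplications
Strassen's algorithm: 7^(log2(1024)) = 7^10 = 282475249 multiplications
Savings: 354894912 - 282475249 = 72419663 multiplications

Standard: 354894912 multiplications (708^3). Strassen: 282475249 multiplications (7^10, after padding to 1024x1024). Strassen reduces 8 recursive multiplications to 7 at each level.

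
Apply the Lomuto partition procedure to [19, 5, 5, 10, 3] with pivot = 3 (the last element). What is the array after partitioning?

Lomuto partition with pivot = 3:

Initial array: [19, 5, 5, 10, 3]

arr[0]=19 > 3: no swap
arr[1]=5 > 3: no swap
arr[2]=5 > 3: no swap
arr[3]=10 > 3: no swap

Place pivot at position 0: [3, 5, 5, 10, 19]
Pivot position: 0

After partitioning with pivot 3, the array becomes [3, 5, 5, 10, 19]. The pivot is placed at index 0. All elements to the left of the pivot are <= 3, and all elements to the right are > 3.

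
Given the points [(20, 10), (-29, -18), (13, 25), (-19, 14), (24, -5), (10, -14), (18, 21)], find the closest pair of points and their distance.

Computing all pairwise distances among 7 points:

d((20, 10), (-29, -18)) = 56.4358
d((20, 10), (13, 25)) = 16.5529
d((20, 10), (-19, 14)) = 39.2046
d((20, 10), (24, -5)) = 15.5242
d((20, 10), (10, -14)) = 26.0
d((20, 10), (18, 21)) = 11.1803
d((-29, -18), (13, 25)) = 60.1082
d((-29, -18), (-19, 14)) = 33.5261
d((-29, -18), (24, -5)) = 54.5711
d((-29, -18), (10, -14)) = 39.2046
d((-29, -18), (18, 21)) = 61.0737
d((13, 25), (-19, 14)) = 33.8378
d((13, 25), (24, -5)) = 31.9531
d((13, 25), (10, -14)) = 39.1152
d((13, 25), (18, 21)) = 6.4031 <-- minimum
d((-19, 14), (24, -5)) = 47.0106
d((-19, 14), (10, -14)) = 40.3113
d((-19, 14), (18, 21)) = 37.6563
d((24, -5), (10, -14)) = 16.6433
d((24, -5), (18, 21)) = 26.6833
d((10, -14), (18, 21)) = 35.9026

Closest pair: (13, 25) and (18, 21) with distance 6.4031

The closest pair is (13, 25) and (18, 21) with Euclidean distance 6.4031. For 7 points, brute-force pairwise comparison is shown above. For large n, the divide-and-conquer algorithm (sort by x, recurse on halves, check the dividing strip) achieves O(n log n).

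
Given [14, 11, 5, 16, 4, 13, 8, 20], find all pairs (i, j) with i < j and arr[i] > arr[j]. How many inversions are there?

Finding inversions in [14, 11, 5, 16, 4, 13, 8, 20]:

(0, 1): arr[0]=14 > arr[1]=11
(0, 2): arr[0]=14 > arr[2]=5
(0, 4): arr[0]=14 > arr[4]=4
(0, 5): arr[0]=14 > arr[5]=13
(0, 6): arr[0]=14 > arr[6]=8
(1, 2): arr[1]=11 > arr[2]=5
(1, 4): arr[1]=11 > arr[4]=4
(1, 6): arr[1]=11 > arr[6]=8
(2, 4): arr[2]=5 > arr[4]=4
(3, 4): arr[3]=16 > arr[4]=4
(3, 5): arr[3]=16 > arr[5]=13
(3, 6): arr[3]=16 > arr[6]=8
(5, 6): arr[5]=13 > arr[6]=8

Total inversions: 13

The array has 13 inversion(s): (0,1), (0,2), (0,4), (0,5), (0,6), (1,2), (1,4), (1,6), (2,4), (3,4), (3,5), (3,6), (5,6). Each pair (i,j) satisfies i < j and arr[i] > arr[j].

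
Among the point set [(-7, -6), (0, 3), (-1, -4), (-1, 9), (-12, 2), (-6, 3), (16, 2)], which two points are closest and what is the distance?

Computing all pairwise distances among 7 points:

d((-7, -6), (0, 3)) = 11.4018
d((-7, -6), (-1, -4)) = 6.3246
d((-7, -6), (-1, 9)) = 16.1555
d((-7, -6), (-12, 2)) = 9.434
d((-7, -6), (-6, 3)) = 9.0554
d((-7, -6), (16, 2)) = 24.3516
d((0, 3), (-1, -4)) = 7.0711
d((0, 3), (-1, 9)) = 6.0828
d((0, 3), (-12, 2)) = 12.0416
d((0, 3), (-6, 3)) = 6.0 <-- minimum
d((0, 3), (16, 2)) = 16.0312
d((-1, -4), (-1, 9)) = 13.0
d((-1, -4), (-12, 2)) = 12.53
d((-1, -4), (-6, 3)) = 8.6023
d((-1, -4), (16, 2)) = 18.0278
d((-1, 9), (-12, 2)) = 13.0384
d((-1, 9), (-6, 3)) = 7.8102
d((-1, 9), (16, 2)) = 18.3848
d((-12, 2), (-6, 3)) = 6.0828
d((-12, 2), (16, 2)) = 28.0
d((-6, 3), (16, 2)) = 22.0227

Closest pair: (0, 3) and (-6, 3) with distance 6.0

The closest pair is (0, 3) and (-6, 3) with Euclidean distance 6.0. For 7 points, brute-force pairwise comparison is shown above. For large n, the divide-and-conquer algorithm (sort by x, recurse on halves, check the dividing strip) achieves O(n log n).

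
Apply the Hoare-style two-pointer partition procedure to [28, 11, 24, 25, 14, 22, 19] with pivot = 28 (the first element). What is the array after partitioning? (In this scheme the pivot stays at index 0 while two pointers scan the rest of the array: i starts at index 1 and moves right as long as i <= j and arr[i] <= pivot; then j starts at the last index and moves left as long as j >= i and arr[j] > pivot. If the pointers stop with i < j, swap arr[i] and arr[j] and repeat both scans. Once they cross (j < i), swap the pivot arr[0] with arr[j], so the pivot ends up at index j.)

Hoare-style two-pointer partition with pivot = 28:

Initial array: [28, 11, 24, 25, 14, 22, 19]

Pointers start at i = 1, j = 6.
i ends at 7, j ends at 6: the pointers have crossed (j < i), so scanning stops.

Swap pivot arr[0] with arr[6] to place pivot at position 6: [19, 11, 24, 25, 14, 22, 28]
Pivot position: 6

After partitioning with pivot 28, the array becomes [19, 11, 24, 25, 14, 22, 28]. The pivot is placed at index 6. All elements to the left of the pivot are <= 28, and all elements to the right are > 28.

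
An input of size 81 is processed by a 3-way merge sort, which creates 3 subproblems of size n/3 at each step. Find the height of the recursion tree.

For divide and conquer with division factor 3:

Problem sizes at each level:
Level 0: 81
Level 1: 27
Level 2: 9
Level 3: 3
Level 4: 1

The root is level 0 and the size-1 base case is level 4 (the tree spans levels 0 through 4, i.e. 5 levels counting the root), so the depth is the number of divisions: log_3(81) = 4

The recursion tree depth is log_3(81) = 4. At each level, the problem size is divided by 3, so it takes 4 divisions to reduce to a base case of size 1. The algorithm makes 3 recursive calls at each level.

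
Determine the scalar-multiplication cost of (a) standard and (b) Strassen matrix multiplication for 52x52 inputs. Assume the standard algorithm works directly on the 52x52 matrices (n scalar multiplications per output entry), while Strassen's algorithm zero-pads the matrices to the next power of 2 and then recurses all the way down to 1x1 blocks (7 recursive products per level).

Matrix multiplication for 52x52 matrices:

Strassen's algorithm requires power-of-2 dimensions. Pad 52x52 to 64x64 (next power of 2).

Standard algorithm: 52^3 = 140608 multiplications
Strassen's algorithm: 7^(log2(64)) = 7^6 = 117649 multiplications
Savings: 140608 - 117649 = 22959 multiplications

Standard: 140608 multiplications (52^3). Strassen: 117649 multiplications (7^6, after padding to 64x64). Strassen reduces 8 recursive multiplications to 7 at each level.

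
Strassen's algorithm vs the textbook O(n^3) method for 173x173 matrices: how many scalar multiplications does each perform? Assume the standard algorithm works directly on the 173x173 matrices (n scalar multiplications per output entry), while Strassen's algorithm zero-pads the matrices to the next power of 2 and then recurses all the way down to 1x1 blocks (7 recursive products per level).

Matrix multiplication for 173x173 matrices:

Strassen's algorithm requires power-of-2 dimensions. Pad 173x173 to 256x256 (next power of 2).

Standard algorithm: 173^3 = 5177717 multiplications
Strassen's algorithm: 7^(log2(256)) = 7^8 = 5764801 multiplications
Difference: 5177717 - 5764801 = -587084 (Strassen uses MORE here due to padding overhead — for small or just-over-power-of-2 n, padding can outweigh the per-level savings)

Standard: 5177717 multiplications (173^3). Strassen: 5764801 multiplications (7^8, after padding to 256x256). Strassen reduces 8 recursive multiplications to 7 at each level.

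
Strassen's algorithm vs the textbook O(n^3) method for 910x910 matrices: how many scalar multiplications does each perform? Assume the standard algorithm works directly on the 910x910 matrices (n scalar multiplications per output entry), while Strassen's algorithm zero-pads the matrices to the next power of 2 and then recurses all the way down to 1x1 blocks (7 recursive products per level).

Matrix multiplication for 910x910 matrices:

Strassen's algorithm requires power-of-2 dimensions. Pad 910x910 to 1024x1024 (next power of 2).

Standard algorithm: 910^3 = 753571000 multiplications
Strassen's algorithm: 7^(log2(1024)) = 7^10 = 282475249 multiplications
Savings: 753571000 - 282475249 = 471095751 multiplications

Standard: 753571000 multiplications (910^3). Strassen: 282475249 multiplications (7^10, after padding to 1024x1024). Strassen reduces 8 recursive multiplications to 7 at each level.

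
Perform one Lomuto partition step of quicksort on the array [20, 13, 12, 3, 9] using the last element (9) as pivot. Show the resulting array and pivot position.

Lomuto partition with pivot = 9:

Initial array: [20, 13, 12, 3, 9]

arr[0]=20 > 9: no swap
arr[1]=13 > 9: no swap
arr[2]=12 > 9: no swap
arr[3]=3 <= 9: swap with position 0, array becomes [3, 13, 12, 20, 9]

Place pivot at position 1: [3, 9, 12, 20, 13]
Pivot position: 1

After partitioning with pivot 9, the array becomes [3, 9, 12, 20, 13]. The pivot is placed at index 1. All elements to the left of the pivot are <= 9, and all elements to the right are > 9.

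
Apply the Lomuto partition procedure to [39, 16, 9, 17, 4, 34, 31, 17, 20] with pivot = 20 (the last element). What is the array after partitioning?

Lomuto partition with pivot = 20:

Initial array: [39, 16, 9, 17, 4, 34, 31, 17, 20]

arr[0]=39 > 20: no swap
arr[1]=16 <= 20: swap with position 0, array becomes [16, 39, 9, 17, 4, 34, 31, 17, 20]
arr[2]=9 <= 20: swap with position 1, array becomes [16, 9, 39, 17, 4, 34, 31, 17, 20]
arr[3]=17 <= 20: swap with position 2, array becomes [16, 9, 17, 39, 4, 34, 31, 17, 20]
arr[4]=4 <= 20: swap with position 3, array becomes [16, 9, 17, 4, 39, 34, 31, 17, 20]
arr[5]=34 > 20: no swap
arr[6]=31 > 20: no swap
arr[7]=17 <= 20: swap with position 4, array becomes [16, 9, 17, 4, 17, 34, 31, 39, 20]

Place pivot at position 5: [16, 9, 17, 4, 17, 20, 31, 39, 34]
Pivot position: 5

After partitioning with pivot 20, the array becomes [16, 9, 17, 4, 17, 20, 31, 39, 34]. The pivot is placed at index 5. All elements to the left of the pivot are <= 20, and all elements to the right are > 20.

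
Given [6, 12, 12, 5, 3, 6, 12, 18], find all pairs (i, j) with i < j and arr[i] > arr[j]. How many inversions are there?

Finding inversions in [6, 12, 12, 5, 3, 6, 12, 18]:

(0, 3): arr[0]=6 > arr[3]=5
(0, 4): arr[0]=6 > arr[4]=3
(1, 3): arr[1]=12 > arr[3]=5
(1, 4): arr[1]=12 > arr[4]=3
(1, 5): arr[1]=12 > arr[5]=6
(2, 3): arr[2]=12 > arr[3]=5
(2, 4): arr[2]=12 > arr[4]=3
(2, 5): arr[2]=12 > arr[5]=6
(3, 4): arr[3]=5 > arr[4]=3

Total inversions: 9

The array has 9 inversion(s): (0,3), (0,4), (1,3), (1,4), (1,5), (2,3), (2,4), (2,5), (3,4). Each pair (i,j) satisfies i < j and arr[i] > arr[j].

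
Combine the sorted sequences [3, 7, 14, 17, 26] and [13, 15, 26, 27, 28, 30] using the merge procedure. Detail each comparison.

Merging process:

Compare 3 vs 13: take 3 from left. Merged: [3]
Compare 7 vs 13: take 7 from left. Merged: [3, 7]
Compare 14 vs 13: take 13 from right. Merged: [3, 7, 13]
Compare 14 vs 15: take 14 from left. Merged: [3, 7, 13, 14]
Compare 17 vs 15: take 15 from right. Merged: [3, 7, 13, 14, 15]
Compare 17 vs 26: take 17 from left. Merged: [3, 7, 13, 14, 15, 17]
Compare 26 vs 26: take 26 from left. Merged: [3, 7, 13, 14, 15, 17, 26]
Append remaining from right: [26, 27, 28, 30]. Merged: [3, 7, 13, 14, 15, 17, 26, 26, 27, 28, 30]

Final merged array: [3, 7, 13, 14, 15, 17, 26, 26, 27, 28, 30]
Total comparisons: 7

The merged array is [3, 7, 13, 14, 15, 17, 26, 26, 27, 28, 30], requiring 7 comparisons. The merge step runs in O(n) time where n is the total number of elements.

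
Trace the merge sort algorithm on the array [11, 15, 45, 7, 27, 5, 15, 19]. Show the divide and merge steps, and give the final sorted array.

Merge sort trace:

Split: [11, 15, 45, 7, 27, 5, 15, 19] -> [11, 15, 45, 7] and [27, 5, 15, 19]
  Split: [11, 15, 45, 7] -> [11, 15] and [45, 7]
    Split: [11, 15] -> [11] and [15]
    Merge: [11] + [15] -> [11, 15]
    Split: [45, 7] -> [45] and [7]
    Merge: [45] + [7] -> [7, 45]
  Merge: [11, 15] + [7, 45] -> [7, 11, 15, 45]
  Split: [27, 5, 15, 19] -> [27, 5] and [15, 19]
    Split: [27, 5] -> [27] and [5]
    Merge: [27] + [5] -> [5, 27]
    Split: [15, 19] -> [15] and [19]
    Merge: [15] + [19] -> [15, 19]
  Merge: [5, 27] + [15, 19] -> [5, 15, 19, 27]
Merge: [7, 11, 15, 45] + [5, 15, 19, 27] -> [5, 7, 11, 15, 15, 19, 27, 45]

Final sorted array: [5, 7, 11, 15, 15, 19, 27, 45]

The merge sort proceeds by recursively splitting the array and merging sorted halves.
After all merges, the sorted array is [5, 7, 11, 15, 15, 19, 27, 45].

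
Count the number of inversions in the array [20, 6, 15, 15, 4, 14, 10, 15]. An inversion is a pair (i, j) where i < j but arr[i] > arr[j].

Finding inversions in [20, 6, 15, 15, 4, 14, 10, 15]:

(0, 1): arr[0]=20 > arr[1]=6
(0, 2): arr[0]=20 > arr[2]=15
(0, 3): arr[0]=20 > arr[3]=15
(0, 4): arr[0]=20 > arr[4]=4
(0, 5): arr[0]=20 > arr[5]=14
(0, 6): arr[0]=20 > arr[6]=10
(0, 7): arr[0]=20 > arr[7]=15
(1, 4): arr[1]=6 > arr[4]=4
(2, 4): arr[2]=15 > arr[4]=4
(2, 5): arr[2]=15 > arr[5]=14
(2, 6): arr[2]=15 > arr[6]=10
(3, 4): arr[3]=15 > arr[4]=4
(3, 5): arr[3]=15 > arr[5]=14
(3, 6): arr[3]=15 > arr[6]=10
(5, 6): arr[5]=14 > arr[6]=10

Total inversions: 15

The array has 15 inversion(s): (0,1), (0,2), (0,3), (0,4), (0,5), (0,6), (0,7), (1,4), (2,4), (2,5), (2,6), (3,4), (3,5), (3,6), (5,6). Each pair (i,j) satisfies i < j and arr[i] > arr[j].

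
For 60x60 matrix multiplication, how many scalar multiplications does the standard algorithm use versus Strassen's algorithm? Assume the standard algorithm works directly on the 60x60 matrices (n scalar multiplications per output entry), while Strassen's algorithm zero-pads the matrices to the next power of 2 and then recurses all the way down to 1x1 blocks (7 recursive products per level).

Matrix multiplication for 60x60 matrices:

Strassen's algorithm requires power-of-2 dimensions. Pad 60x60 to 64x64 (next power of 2).

Standard algorithm: 60^3 = 216000 multiplications
Strassen's algorithm: 7^(log2(64)) = 7^6 = 117649 multiplications
Savings: 216000 - 117649 = 98351 multiplications

Standard: 216000 multiplications (60^3). Strassen: 117649 multiplications (7^6, after padding to 64x64). Strassen reduces 8 recursive multiplications to 7 at each level.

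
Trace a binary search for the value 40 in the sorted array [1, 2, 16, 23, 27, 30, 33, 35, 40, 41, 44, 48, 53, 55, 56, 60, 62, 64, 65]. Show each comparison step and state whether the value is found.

Binary search for 40 in [1, 2, 16, 23, 27, 30, 33, 35, 40, 41, 44, 48, 53, 55, 56, 60, 62, 64, 65]:

lo=0, hi=18, mid=9, arr[mid]=41 -> 41 > 40, search left half
lo=0, hi=8, mid=4, arr[mid]=27 -> 27 < 40, search right half
lo=5, hi=8, mid=6, arr[mid]=33 -> 33 < 40, search right half
lo=7, hi=8, mid=7, arr[mid]=35 -> 35 < 40, search right half
lo=8, hi=8, mid=8, arr[mid]=40 -> Found target at index 8!

Binary search finds 40 at index 8 after 5 comparisons. The search repeatedly halves the search space by comparing with the middle element.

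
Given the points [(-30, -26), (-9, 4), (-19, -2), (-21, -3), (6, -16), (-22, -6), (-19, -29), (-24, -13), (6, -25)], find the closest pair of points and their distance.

Computing all pairwise distances among 9 points:

d((-30, -26), (-9, 4)) = 36.6197
d((-30, -26), (-19, -2)) = 26.4008
d((-30, -26), (-21, -3)) = 24.6982
d((-30, -26), (6, -16)) = 37.3631
d((-30, -26), (-22, -6)) = 21.5407
d((-30, -26), (-19, -29)) = 11.4018
d((-30, -26), (-24, -13)) = 14.3178
d((-30, -26), (6, -25)) = 36.0139
d((-9, 4), (-19, -2)) = 11.6619
d((-9, 4), (-21, -3)) = 13.8924
d((-9, 4), (6, -16)) = 25.0
d((-9, 4), (-22, -6)) = 16.4012
d((-9, 4), (-19, -29)) = 34.4819
d((-9, 4), (-24, -13)) = 22.6716
d((-9, 4), (6, -25)) = 32.6497
d((-19, -2), (-21, -3)) = 2.2361 <-- minimum
d((-19, -2), (6, -16)) = 28.6531
d((-19, -2), (-22, -6)) = 5.0
d((-19, -2), (-19, -29)) = 27.0
d((-19, -2), (-24, -13)) = 12.083
d((-19, -2), (6, -25)) = 33.9706
d((-21, -3), (6, -16)) = 29.9666
d((-21, -3), (-22, -6)) = 3.1623
d((-21, -3), (-19, -29)) = 26.0768
d((-21, -3), (-24, -13)) = 10.4403
d((-21, -3), (6, -25)) = 34.8281
d((6, -16), (-22, -6)) = 29.7321
d((6, -16), (-19, -29)) = 28.178
d((6, -16), (-24, -13)) = 30.1496
d((6, -16), (6, -25)) = 9.0
d((-22, -6), (-19, -29)) = 23.1948
d((-22, -6), (-24, -13)) = 7.2801
d((-22, -6), (6, -25)) = 33.8378
d((-19, -29), (-24, -13)) = 16.7631
d((-19, -29), (6, -25)) = 25.318
d((-24, -13), (6, -25)) = 32.311

Closest pair: (-19, -2) and (-21, -3) with distance 2.2361

The closest pair is (-19, -2) and (-21, -3) with Euclidean distance 2.2361. For 9 points, brute-force pairwise comparison is shown above. For large n, the divide-and-conquer algorithm (sort by x, recurse on halves, check the dividing strip) achieves O(n log n).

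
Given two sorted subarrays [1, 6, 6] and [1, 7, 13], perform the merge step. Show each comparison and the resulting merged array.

Merging process:

Compare 1 vs 1: take 1 from left. Merged: [1]
Compare 6 vs 1: take 1 from right. Merged: [1, 1]
Compare 6 vs 7: take 6 from left. Merged: [1, 1, 6]
Compare 6 vs 7: take 6 from left. Merged: [1, 1, 6, 6]
Append remaining from right: [7, 13]. Merged: [1, 1, 6, 6, 7, 13]

Final merged array: [1, 1, 6, 6, 7, 13]
Total comparisons: 4

The merged array is [1, 1, 6, 6, 7, 13], requiring 4 comparisons. The merge step runs in O(n) time where n is the total number of elements.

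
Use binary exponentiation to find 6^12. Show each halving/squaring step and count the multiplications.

Computing 6^12 by squaring (build up from 6^1; each line after the first costs one multiplication):

6^1 = 6
6^2 = (6^1)^2 = 6^2 = 36
6^3 = 6 * 6^2 = 6 * 36 = 216
6^6 = (6^3)^2 = 216^2 = 46656
6^12 = (6^6)^2 = 46656^2 = 2176782336

Result: 2176782336
Multiplications needed: 4 (4 lines after 6^1)

6^12 = 2176782336. Using exponentiation by squaring, this requires 4 multiplications. The key idea: if the exponent is even, square the half-power; if odd, multiply by the base once.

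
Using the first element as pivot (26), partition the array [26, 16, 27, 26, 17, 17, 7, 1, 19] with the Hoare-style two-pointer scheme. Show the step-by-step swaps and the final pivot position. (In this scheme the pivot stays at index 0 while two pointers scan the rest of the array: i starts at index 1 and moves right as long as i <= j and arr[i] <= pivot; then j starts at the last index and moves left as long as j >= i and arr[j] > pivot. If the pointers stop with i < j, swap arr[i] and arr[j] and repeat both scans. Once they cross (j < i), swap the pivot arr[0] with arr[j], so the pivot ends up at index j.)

Hoare-style two-pointer partition with pivot = 26:

Initial array: [26, 16, 27, 26, 17, 17, 7, 1, 19]

Pointers start at i = 1, j = 8.
i stops at index 2 (arr[2]=27 > 26), j stops at index 8 (arr[8]=19 <= 26): swap arr[2] and arr[8], array becomes [26, 16, 19, 26, 17, 17, 7, 1, 27]
i ends at 8, j ends at 7: the pointers have crossed (j < i), so scanning stops.

Swap pivot arr[0] with arr[7] to place pivot at position 7: [1, 16, 19, 26, 17, 17, 7, 26, 27]
Pivot position: 7

After partitioning with pivot 26, the array becomes [1, 16, 19, 26, 17, 17, 7, 26, 27]. The pivot is placed at index 7. All elements to the left of the pivot are <= 26, and all elements to the right are > 26.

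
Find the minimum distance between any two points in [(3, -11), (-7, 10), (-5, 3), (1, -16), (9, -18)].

Computing all pairwise distances among 5 points:

d((3, -11), (-7, 10)) = 23.2594
d((3, -11), (-5, 3)) = 16.1245
d((3, -11), (1, -16)) = 5.3852 <-- minimum
d((3, -11), (9, -18)) = 9.2195
d((-7, 10), (-5, 3)) = 7.2801
d((-7, 10), (1, -16)) = 27.2029
d((-7, 10), (9, -18)) = 32.249
d((-5, 3), (1, -16)) = 19.9249
d((-5, 3), (9, -18)) = 25.2389
d((1, -16), (9, -18)) = 8.2462

Closest pair: (3, -11) and (1, -16) with distance 5.3852

The closest pair is (3, -11) and (1, -16) with Euclidean distance 5.3852. For 5 points, brute-force pairwise comparison is shown above. For large n, the divide-and-conquer algorithm (sort by x, recurse on halves, check the dividing strip) achieves O(n log n).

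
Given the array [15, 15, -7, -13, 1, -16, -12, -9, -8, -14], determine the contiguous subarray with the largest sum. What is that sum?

Using Kadane's algorithm on [15, 15, -7, -13, 1, -16, -12, -9, -8, -14]:

Scanning through the array:
Position 1 (value 15): max_ending_here = 30, max_so_far = 30
Position 2 (value -7): max_ending_here = 23, max_so_far = 30
Position 3 (value -13): max_ending_here = 10, max_so_far = 30
Position 4 (value 1): max_ending_here = 11, max_so_far = 30
Position 5 (value -16): max_ending_here = -5, max_so_far = 30
Position 6 (value -12): max_ending_here = -12, max_so_far = 30
Position 7 (value -9): max_ending_here = -9, max_so_far = 30
Position 8 (value -8): max_ending_here = -8, max_so_far = 30
Position 9 (value -14): max_ending_here = -14, max_so_far = 30

Maximum subarray: [15, 15]
Maximum sum: 30

The maximum subarray is [15, 15] with sum 30. This subarray runs from index 0 to index 1.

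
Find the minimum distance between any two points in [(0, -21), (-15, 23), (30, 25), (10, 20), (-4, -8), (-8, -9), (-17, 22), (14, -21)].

Computing all pairwise distances among 8 points:

d((0, -21), (-15, 23)) = 46.4866
d((0, -21), (30, 25)) = 54.9181
d((0, -21), (10, 20)) = 42.2019
d((0, -21), (-4, -8)) = 13.6015
d((0, -21), (-8, -9)) = 14.4222
d((0, -21), (-17, 22)) = 46.2385
d((0, -21), (14, -21)) = 14.0
d((-15, 23), (30, 25)) = 45.0444
d((-15, 23), (10, 20)) = 25.1794
d((-15, 23), (-4, -8)) = 32.8938
d((-15, 23), (-8, -9)) = 32.7567
d((-15, 23), (-17, 22)) = 2.2361 <-- minimum
d((-15, 23), (14, -21)) = 52.6972
d((30, 25), (10, 20)) = 20.6155
d((30, 25), (-4, -8)) = 47.3814
d((30, 25), (-8, -9)) = 50.9902
d((30, 25), (-17, 22)) = 47.0956
d((30, 25), (14, -21)) = 48.7032
d((10, 20), (-4, -8)) = 31.305
d((10, 20), (-8, -9)) = 34.1321
d((10, 20), (-17, 22)) = 27.074
d((10, 20), (14, -21)) = 41.1947
d((-4, -8), (-8, -9)) = 4.1231
d((-4, -8), (-17, 22)) = 32.6956
d((-4, -8), (14, -21)) = 22.2036
d((-8, -9), (-17, 22)) = 32.28
d((-8, -9), (14, -21)) = 25.0599
d((-17, 22), (14, -21)) = 53.0094

Closest pair: (-15, 23) and (-17, 22) with distance 2.2361

The closest pair is (-15, 23) and (-17, 22) with Euclidean distance 2.2361. For 8 points, brute-force pairwise comparison is shown above. For large n, the divide-and-conquer algorithm (sort by x, recurse on halves, check the dividing strip) achieves O(n log n).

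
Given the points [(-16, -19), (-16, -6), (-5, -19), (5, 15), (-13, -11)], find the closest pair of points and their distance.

Computing all pairwise distances among 5 points:

d((-16, -19), (-16, -6)) = 13.0
d((-16, -19), (-5, -19)) = 11.0
d((-16, -19), (5, 15)) = 39.9625
d((-16, -19), (-13, -11)) = 8.544
d((-16, -6), (-5, -19)) = 17.0294
d((-16, -6), (5, 15)) = 29.6985
d((-16, -6), (-13, -11)) = 5.831 <-- minimum
d((-5, -19), (5, 15)) = 35.4401
d((-5, -19), (-13, -11)) = 11.3137
d((5, 15), (-13, -11)) = 31.6228

Closest pair: (-16, -6) and (-13, -11) with distance 5.831

The closest pair is (-16, -6) and (-13, -11) with Euclidean distance 5.831. For 5 points, brute-force pairwise comparison is shown above. For large n, the divide-and-conquer algorithm (sort by x, recurse on halves, check the dividing strip) achieves O(n log n).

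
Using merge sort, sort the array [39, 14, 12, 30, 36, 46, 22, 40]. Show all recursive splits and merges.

Merge sort trace:

Split: [39, 14, 12, 30, 36, 46, 22, 40] -> [39, 14, 12, 30] and [36, 46, 22, 40]
  Split: [39, 14, 12, 30] -> [39, 14] and [12, 30]
    Split: [39, 14] -> [39] and [14]
    Merge: [39] + [14] -> [14, 39]
    Split: [12, 30] -> [12] and [30]
    Merge: [12] + [30] -> [12, 30]
  Merge: [14, 39] + [12, 30] -> [12, 14, 30, 39]
  Split: [36, 46, 22, 40] -> [36, 46] and [22, 40]
    Split: [36, 46] -> [36] and [46]
    Merge: [36] + [46] -> [36, 46]
    Split: [22, 40] -> [22] and [40]
    Merge: [22] + [40] -> [22, 40]
  Merge: [36, 46] + [22, 40] -> [22, 36, 40, 46]
Merge: [12, 14, 30, 39] + [22, 36, 40, 46] -> [12, 14, 22, 30, 36, 39, 40, 46]

Final sorted array: [12, 14, 22, 30, 36, 39, 40, 46]

The merge sort proceeds by recursively splitting the array and merging sorted halves.
After all merges, the sorted array is [12, 14, 22, 30, 36, 39, 40, 46].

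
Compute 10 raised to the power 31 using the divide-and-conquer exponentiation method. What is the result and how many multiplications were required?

Computing 10^31 by squaring (build up from 10^1; each line after the first costs one multiplication):

10^1 = 10
10^2 = (10^1)^2 = 10^2 = 100
10^3 = 10 * 10^2 = 10 * 100 = 1000
10^6 = (10^3)^2 = 1000^2 = 1000000
10^7 = 10 * 10^6 = 10 * 1000000 = 10000000
10^14 = (10^7)^2 = 10000000^2 = 100000000000000
10^15 = 10 * 10^14 = 10 * 100000000000000 = 1000000000000000
10^30 = (10^15)^2 = 1000000000000000^2 = 1000000000000000000000000000000
10^31 = 10 * 10^30 = 10 * 1000000000000000000000000000000 = 10000000000000000000000000000000

Result: 10000000000000000000000000000000
Multiplications needed: 8 (8 lines after 10^1)

10^31 = 10000000000000000000000000000000. Using exponentiation by squaring, this requires 8 multiplications. The key idea: if the exponent is even, square the half-power; if odd, multiply by the base once.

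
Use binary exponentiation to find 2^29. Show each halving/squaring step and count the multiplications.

Computing 2^29 by squaring (build up from 2^1; each line after the first costs one multiplication):

2^1 = 2
2^2 = (2^1)^2 = 2^2 = 4
2^3 = 2 * 2^2 = 2 * 4 = 8
2^6 = (2^3)^2 = 8^2 = 64
2^7 = 2 * 2^6 = 2 * 64 = 128
2^14 = (2^7)^2 = 128^2 = 16384
2^28 = (2^14)^2 = 16384^2 = 268435456
2^29 = 2 * 2^28 = 2 * 268435456 = 536870912

Result: 536870912
Multiplications needed: 7 (7 lines after 2^1)

2^29 = 536870912. Using exponentiation by squaring, this requires 7 multiplications. The key idea: if the exponent is even, square the half-power; if odd, multiply by the base once.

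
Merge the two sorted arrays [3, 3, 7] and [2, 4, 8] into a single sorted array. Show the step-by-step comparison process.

Merging process:

Compare 3 vs 2: take 2 from right. Merged: [2]
Compare 3 vs 4: take 3 from left. Merged: [2, 3]
Compare 3 vs 4: take 3 from left. Merged: [2, 3, 3]
Compare 7 vs 4: take 4 from right. Merged: [2, 3, 3, 4]
Compare 7 vs 8: take 7 from left. Merged: [2, 3, 3, 4, 7]
Append remaining from right: [8]. Merged: [2, 3, 3, 4, 7, 8]

Final merged array: [2, 3, 3, 4, 7, 8]
Total comparisons: 5

The merged array is [2, 3, 3, 4, 7, 8], requiring 5 comparisons. The merge step runs in O(n) time where n is the total number of elements.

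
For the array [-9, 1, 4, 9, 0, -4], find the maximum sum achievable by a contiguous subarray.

Using Kadane's algorithm on [-9, 1, 4, 9, 0, -4]:

Scanning through the array:
Position 1 (value 1): max_ending_here = 1, max_so_far = 1
Position 2 (value 4): max_ending_here = 5, max_so_far = 5
Position 3 (value 9): max_ending_here = 14, max_so_far = 14
Position 4 (value 0): max_ending_here = 14, max_so_far = 14
Position 5 (value -4): max_ending_here = 10, max_so_far = 14

Maximum subarray: [1, 4, 9]
Maximum sum: 14

The maximum subarray is [1, 4, 9] with sum 14. This subarray runs from index 1 to index 3.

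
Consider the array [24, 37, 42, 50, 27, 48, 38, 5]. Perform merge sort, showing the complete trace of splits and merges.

Merge sort trace:

Split: [24, 37, 42, 50, 27, 48, 38, 5] -> [24, 37, 42, 50] and [27, 48, 38, 5]
  Split: [24, 37, 42, 50] -> [24, 37] and [42, 50]
    Split: [24, 37] -> [24] and [37]
    Merge: [24] + [37] -> [24, 37]
    Split: [42, 50] -> [42] and [50]
    Merge: [42] + [50] -> [42, 50]
  Merge: [24, 37] + [42, 50] -> [24, 37, 42, 50]
  Split: [27, 48, 38, 5] -> [27, 48] and [38, 5]
    Split: [27, 48] -> [27] and [48]
    Merge: [27] + [48] -> [27, 48]
    Split: [38, 5] -> [38] and [5]
    Merge: [38] + [5] -> [5, 38]
  Merge: [27, 48] + [5, 38] -> [5, 27, 38, 48]
Merge: [24, 37, 42, 50] + [5, 27, 38, 48] -> [5, 24, 27, 37, 38, 42, 48, 50]

Final sorted array: [5, 24, 27, 37, 38, 42, 48, 50]

The merge sort proceeds by recursively splitting the array and merging sorted halves.
After all merges, the sorted array is [5, 24, 27, 37, 38, 42, 48, 50].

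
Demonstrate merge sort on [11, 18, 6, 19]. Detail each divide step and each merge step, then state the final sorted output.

Merge sort trace:

Split: [11, 18, 6, 19] -> [11, 18] and [6, 19]
  Split: [11, 18] -> [11] and [18]
  Merge: [11] + [18] -> [11, 18]
  Split: [6, 19] -> [6] and [19]
  Merge: [6] + [19] -> [6, 19]
Merge: [11, 18] + [6, 19] -> [6, 11, 18, 19]

Final sorted array: [6, 11, 18, 19]

The merge sort proceeds by recursively splitting the array and merging sorted halves.
After all merges, the sorted array is [6, 11, 18, 19].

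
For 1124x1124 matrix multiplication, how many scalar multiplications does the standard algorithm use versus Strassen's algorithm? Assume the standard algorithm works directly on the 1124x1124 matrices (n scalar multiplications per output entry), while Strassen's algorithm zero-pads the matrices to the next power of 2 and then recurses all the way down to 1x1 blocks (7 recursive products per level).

Matrix multiplication for 1124x1124 matrices:

Strassen's algorithm requires power-of-2 dimensions. Pad 1124x1124 to 2048x2048 (next power of 2).

Standard algorithm: 1124^3 = 1420034624 multiplications
Strassen's algorithm: 7^(log2(2048)) = 7^11 = 1977326743 multiplications
Difference: 1420034624 - 1977326743 = -557292119 (Strassen uses MORE here due to padding overhead — for small or just-over-power-of-2 n, padding can outweigh the per-level savings)

Standard: 1420034624 multiplications (1124^3). Strassen: 1977326743 multiplications (7^11, after padding to 2048x2048). Strassen reduces 8 recursive multiplications to 7 at each level.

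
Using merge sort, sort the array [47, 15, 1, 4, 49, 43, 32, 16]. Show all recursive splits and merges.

Merge sort trace:

Split: [47, 15, 1, 4, 49, 43, 32, 16] -> [47, 15, 1, 4] and [49, 43, 32, 16]
  Split: [47, 15, 1, 4] -> [47, 15] and [1, 4]
    Split: [47, 15] -> [47] and [15]
    Merge: [47] + [15] -> [15, 47]
    Split: [1, 4] -> [1] and [4]
    Merge: [1] + [4] -> [1, 4]
  Merge: [15, 47] + [1, 4] -> [1, 4, 15, 47]
  Split: [49, 43, 32, 16] -> [49, 43] and [32, 16]
    Split: [49, 43] -> [49] and [43]
    Merge: [49] + [43] -> [43, 49]
    Split: [32, 16] -> [32] and [16]
    Merge: [32] + [16] -> [16, 32]
  Merge: [43, 49] + [16, 32] -> [16, 32, 43, 49]
Merge: [1, 4, 15, 47] + [16, 32, 43, 49] -> [1, 4, 15, 16, 32, 43, 47, 49]

Final sorted array: [1, 4, 15, 16, 32, 43, 47, 49]

The merge sort proceeds by recursively splitting the array and merging sorted halves.
After all merges, the sorted array is [1, 4, 15, 16, 32, 43, 47, 49].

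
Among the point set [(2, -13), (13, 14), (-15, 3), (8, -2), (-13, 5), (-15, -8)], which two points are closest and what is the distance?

Computing all pairwise distances among 6 points:

d((2, -13), (13, 14)) = 29.1548
d((2, -13), (-15, 3)) = 23.3452
d((2, -13), (8, -2)) = 12.53
d((2, -13), (-13, 5)) = 23.4307
d((2, -13), (-15, -8)) = 17.72
d((13, 14), (-15, 3)) = 30.0832
d((13, 14), (8, -2)) = 16.7631
d((13, 14), (-13, 5)) = 27.5136
d((13, 14), (-15, -8)) = 35.609
d((-15, 3), (8, -2)) = 23.5372
d((-15, 3), (-13, 5)) = 2.8284 <-- minimum
d((-15, 3), (-15, -8)) = 11.0
d((8, -2), (-13, 5)) = 22.1359
d((8, -2), (-15, -8)) = 23.7697
d((-13, 5), (-15, -8)) = 13.1529

Closest pair: (-15, 3) and (-13, 5) with distance 2.8284

The closest pair is (-15, 3) and (-13, 5) with Euclidean distance 2.8284. For 6 points, brute-force pairwise comparison is shown above. For large n, the divide-and-conquer algorithm (sort by x, recurse on halves, check the dividing strip) achieves O(n log n).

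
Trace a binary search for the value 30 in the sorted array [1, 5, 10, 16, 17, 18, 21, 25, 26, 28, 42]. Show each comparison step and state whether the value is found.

Binary search for 30 in [1, 5, 10, 16, 17, 18, 21, 25, 26, 28, 42]:

lo=0, hi=10, mid=5, arr[mid]=18 -> 18 < 30, search right half
lo=6, hi=10, mid=8, arr[mid]=26 -> 26 < 30, search right half
lo=9, hi=10, mid=9, arr[mid]=28 -> 28 < 30, search right half
lo=10, hi=10, mid=10, arr[mid]=42 -> 42 > 30, search left half
lo=10 > hi=9, target 30 not found

Binary search determines that 30 is not in the array after 4 comparisons. The search space was exhausted without finding the target.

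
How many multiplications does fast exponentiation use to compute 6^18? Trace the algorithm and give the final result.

Computing 6^18 by squaring (build up from 6^1; each line after the first costs one multiplication):

6^1 = 6
6^2 = (6^1)^2 = 6^2 = 36
6^4 = (6^2)^2 = 36^2 = 1296
6^8 = (6^4)^2 = 1296^2 = 1679616
6^9 = 6 * 6^8 = 6 * 1679616 = 10077696
6^18 = (6^9)^2 = 10077696^2 = 101559956668416

Result: 101559956668416
Multiplications needed: 5 (5 lines after 6^1)

6^18 = 101559956668416. Using exponentiation by squaring, this requires 5 multiplications. The key idea: if the exponent is even, square the half-power; if odd, multiply by the base once.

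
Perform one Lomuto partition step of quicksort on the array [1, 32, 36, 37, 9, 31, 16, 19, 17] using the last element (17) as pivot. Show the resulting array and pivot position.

Lomuto partition with pivot = 17:

Initial array: [1, 32, 36, 37, 9, 31, 16, 19, 17]

arr[0]=1 <= 17: swap with position 0, array becomes [1, 32, 36, 37, 9, 31, 16, 19, 17]
arr[1]=32 > 17: no swap
arr[2]=36 > 17: no swap
arr[3]=37 > 17: no swap
arr[4]=9 <= 17: swap with position 1, array becomes [1, 9, 36, 37, 32, 31, 16, 19, 17]
arr[5]=31 > 17: no swap
arr[6]=16 <= 17: swap with position 2, array becomes [1, 9, 16, 37, 32, 31, 36, 19, 17]
arr[7]=19 > 17: no swap

Place pivot at position 3: [1, 9, 16, 17, 32, 31, 36, 19, 37]
Pivot position: 3

After partitioning with pivot 17, the array becomes [1, 9, 16, 17, 32, 31, 36, 19, 37]. The pivot is placed at index 3. All elements to the left of the pivot are <= 17, and all elements to the right are > 17.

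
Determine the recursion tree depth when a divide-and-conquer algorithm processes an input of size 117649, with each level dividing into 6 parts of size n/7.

For divide and conquer with division factor 7:

Problem sizes at each level:
Level 0: 117649
Level 1: 16807
Level 2: 2401
Level 3: 343
Level 4: 49
Level 5: 7
Level 6: 1

The root is level 0 and the size-1 base case is level 6 (the tree spans levels 0 through 6, i.e. 7 levels counting the root), so the depth is the number of divisions: log_7(117649) = 6

The recursion tree depth is log_7(117649) = 6. At each level, the problem size is divided by 7, so it takes 6 divisions to reduce to a base case of size 1. The algorithm makes 6 recursive calls at each level.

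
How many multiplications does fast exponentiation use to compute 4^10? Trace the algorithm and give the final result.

Computing 4^10 by squaring (build up from 4^1; each line after the first costs one multiplication):

4^1 = 4
4^2 = (4^1)^2 = 4^2 = 16
4^4 = (4^2)^2 = 16^2 = 256
4^5 = 4 * 4^4 = 4 * 256 = 1024
4^10 = (4^5)^2 = 1024^2 = 1048576

Result: 1048576
Multiplications needed: 4 (4 lines after 4^1)

4^10 = 1048576. Using exponentiation by squaring, this requires 4 multiplications. The key idea: if the exponent is even, square the half-power; if odd, multiply by the base once.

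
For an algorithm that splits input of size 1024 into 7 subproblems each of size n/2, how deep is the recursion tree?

For divide and conquer with division factor 2:

Problem sizes at each level:
Level 0: 1024
Level 1: 512
Level 2: 256
Level 3: 128
Level 4: 64
Level 5: 32
Level 6: 16
Level 7: 8
Level 8: 4
Level 9: 2
Level 10: 1

The root is level 0 and the size-1 base case is level 10 (the tree spans levels 0 through 10, i.e. 11 levels counting the root), so the depth is the number of divisions: log_2(1024) = 10

The recursion tree depth is log_2(1024) = 10. At each level, the problem size is divided by 2, so it takes 10 divisions to reduce to a base case of size 1. The algorithm makes 7 recursive calls at each level.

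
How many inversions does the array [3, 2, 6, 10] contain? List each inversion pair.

Finding inversions in [3, 2, 6, 10]:

(0, 1): arr[0]=3 > arr[1]=2

Total inversions: 1

The array has 1 inversion(s): (0,1). Each pair (i,j) satisfies i < j and arr[i] > arr[j].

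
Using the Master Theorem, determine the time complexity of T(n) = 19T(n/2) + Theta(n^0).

Master Theorem for T(n) = 19T(n/2) + O(n^0):

a = 19, b = 2, c = 0
log_b(a) = log_2(19) = 4.2479

Case 1: c = 0 < log_2(19) = 4.2479
T(n) = O(n^(log_2 19))

For T(n) = 19T(n/2) + O(n^0): log_2(19) = 4.2479. This is Case 1 of the Master Theorem (c < log_b(a), work dominated by leaves), giving O(n^(log_2 19)).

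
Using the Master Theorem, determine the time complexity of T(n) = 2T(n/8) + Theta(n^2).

Master Theorem for T(n) = 2T(n/8) + O(n^2):

a = 2, b = 8, c = 2
log_b(a) = log_8(2) = 0.3333

Case 3: c = 2 > log_8(2) = 0.3333
T(n) = O(n^2) = O(n^2)

For T(n) = 2T(n/8) + O(n^2): log_8(2) = 0.3333. This is Case 3 of the Master Theorem (c > log_b(a), work dominated by root), giving O(n^2).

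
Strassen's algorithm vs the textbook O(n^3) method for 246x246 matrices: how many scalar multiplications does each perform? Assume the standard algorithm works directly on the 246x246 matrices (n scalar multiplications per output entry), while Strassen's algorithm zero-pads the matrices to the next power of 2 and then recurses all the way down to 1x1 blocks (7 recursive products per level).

Matrix multiplication for 246x246 matrices:

Strassen's algorithm requires power-of-2 dimensions. Pad 246x246 to 256x256 (next power of 2).

Standard algorithm: 246^3 = 14886936 multiplications
Strassen's algorithm: 7^(log2(256)) = 7^8 = 5764801 multiplications
Savings: 14886936 - 5764801 = 9122135 multiplications

Standard: 14886936 multiplications (246^3). Strassen: 5764801 multiplications (7^8, after padding to 256x256). Strassen reduces 8 recursive multiplications to 7 at each level.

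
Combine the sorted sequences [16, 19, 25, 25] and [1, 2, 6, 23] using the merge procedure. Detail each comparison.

Merging process:

Compare 16 vs 1: take 1 from right. Merged: [1]
Compare 16 vs 2: take 2 from right. Merged: [1, 2]
Compare 16 vs 6: take 6 from right. Merged: [1, 2, 6]
Compare 16 vs 23: take 16 from left. Merged: [1, 2, 6, 16]
Compare 19 vs 23: take 19 from left. Merged: [1, 2, 6, 16, 19]
Compare 25 vs 23: take 23 from right. Merged: [1, 2, 6, 16, 19, 23]
Append remaining from left: [25, 25]. Merged: [1, 2, 6, 16, 19, 23, 25, 25]

Final merged array: [1, 2, 6, 16, 19, 23, 25, 25]
Total comparisons: 6

The merged array is [1, 2, 6, 16, 19, 23, 25, 25], requiring 6 comparisons. The merge step runs in O(n) time where n is the total number of elements.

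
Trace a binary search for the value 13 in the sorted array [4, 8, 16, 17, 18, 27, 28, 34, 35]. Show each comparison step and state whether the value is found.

Binary search for 13 in [4, 8, 16, 17, 18, 27, 28, 34, 35]:

lo=0, hi=8, mid=4, arr[mid]=18 -> 18 > 13, search left half
lo=0, hi=3, mid=1, arr[mid]=8 -> 8 < 13, search right half
lo=2, hi=3, mid=2, arr[mid]=16 -> 16 > 13, search left half
lo=2 > hi=1, target 13 not found

Binary search determines that 13 is not in the array after 3 comparisons. The search space was exhausted without finding the target.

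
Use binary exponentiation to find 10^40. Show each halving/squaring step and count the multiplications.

Computing 10^40 by squaring (build up from 10^1; each line after the first costs one multiplication):

10^1 = 10
10^2 = (10^1)^2 = 10^2 = 100
10^4 = (10^2)^2 = 100^2 = 10000
10^5 = 10 * 10^4 = 10 * 10000 = 100000
10^10 = (10^5)^2 = 100000^2 = 10000000000
10^20 = (10^10)^2 = 10000000000^2 = 100000000000000000000
10^40 = (10^20)^2 = 100000000000000000000^2 = 10000000000000000000000000000000000000000

Result: 10000000000000000000000000000000000000000
Multiplications needed: 6 (6 lines after 10^1)

10^40 = 10000000000000000000000000000000000000000. Using exponentiation by squaring, this requires 6 multiplications. The key idea: if the exponent is even, square the half-power; if odd, multiply by the base once.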